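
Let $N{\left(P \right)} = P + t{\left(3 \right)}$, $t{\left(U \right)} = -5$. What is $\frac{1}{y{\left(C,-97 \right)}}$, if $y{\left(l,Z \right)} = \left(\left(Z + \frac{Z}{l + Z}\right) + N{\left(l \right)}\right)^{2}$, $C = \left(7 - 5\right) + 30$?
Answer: $\frac{4225}{19829209} \approx 0.00021307$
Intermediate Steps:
$N{\left(P \right)} = -5 + P$ ($N{\left(P \right)} = P - 5 = -5 + P$)
$C = 32$ ($C = 2 + 30 = 32$)
$y{\left(l,Z \right)} = \left(-5 + Z + l + \frac{Z}{Z + l}\right)^{2}$ ($y{\left(l,Z \right)} = \left(\left(Z + \frac{Z}{l + Z}\right) + \left(-5 + l\right)\right)^{2} = \left(\left(Z + \frac{Z}{Z + l}\right) + \left(-5 + l\right)\right)^{2} = \left(-5 + Z + l + \frac{Z}{Z + l}\right)^{2}$)
$\frac{1}{y{\left(C,-97 \right)}} = \frac{1}{\frac{1}{\left(-97 + 32\right)^{2}} \left(-97 + \left(-97\right)^{2} - 3104 - 97 \left(-5 + 32\right) + 32 \left(-5 + 32\right)\right)^{2}} = \frac{1}{\frac{1}{4225} \left(-97 + 9409 - 3104 - 2619 + 32 \cdot 27\right)^{2}} = \frac{1}{\frac{1}{4225} \left(-97 + 9409 - 3104 - 2619 + 864\right)^{2}} = \frac{1}{\frac{1}{4225} \cdot 4453^{2}} = \frac{1}{\frac{1}{4225} \cdot 19829209} = \frac{1}{\frac{19829209}{4225}} = \frac{4225}{19829209}$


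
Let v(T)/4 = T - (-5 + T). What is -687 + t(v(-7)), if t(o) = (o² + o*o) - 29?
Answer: 84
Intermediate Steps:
v(T) = 20 (v(T) = 4*(T - (-5 + T)) = 4*(T + (5 - T)) = 4*5 = 20)
t(o) = -29 + 2*o² (t(o) = (o² + o²) - 29 = 2*o² - 29 = -29 + 2*o²)
-687 + t(v(-7)) = -687 + (-29 + 2*20²) = -687 + (-29 + 2*400) = -687 + (-29 + 800) = -687 + 771 = 84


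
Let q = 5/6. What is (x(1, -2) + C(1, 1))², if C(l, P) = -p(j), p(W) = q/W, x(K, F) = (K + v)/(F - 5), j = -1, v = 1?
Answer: 529/1764 ≈ 0.29989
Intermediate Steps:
x(K, F) = (1 + K)/(-5 + F) (x(K, F) = (K + 1)/(F - 5) = (1 + K)/(-5 + F))
q = ⅚ (q = 5*(⅙) = ⅚ ≈ 0.83333)
p(W) = 5/(6*W)
C(l, P) = ⅚ (C(l, P) = -5/(6*(-1)) = -5*(-1)/6 = -1*(-⅚) = ⅚)
(x(1, -2) + C(1, 1))² = ((1 + 1)/(-5 - 2) + ⅚)² = (2/(-7) + ⅚)² = (-⅐*2 + ⅚)² = (-2/7 + ⅚)² = (23/42)² = 529/1764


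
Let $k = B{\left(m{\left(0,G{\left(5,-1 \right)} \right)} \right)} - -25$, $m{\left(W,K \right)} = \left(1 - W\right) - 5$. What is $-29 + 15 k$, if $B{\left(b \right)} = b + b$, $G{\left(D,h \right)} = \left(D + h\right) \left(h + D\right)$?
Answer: $226$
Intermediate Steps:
$G{\left(D,h \right)} = \left(D + h\right)^{2}$ ($G{\left(D,h \right)} = \left(D + h\right) \left(D + h\right) = \left(D + h\right)^{2}$)
$m{\left(W,K \right)} = -4 - W$
$B{\left(b \right)} = 2 b$
$k = 17$ ($k = 2 \left(-4 - 0\right) - -25 = 2 \left(-4 + 0\right) + 25 = 2 \left(-4\right) + 25 = -8 + 25 = 17$)
$-29 + 15 k = -29 + 15 \cdot 17 = -29 + 255 = 226$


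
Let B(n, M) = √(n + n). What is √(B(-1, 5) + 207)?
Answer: √(207 + I*√2) ≈ 14.388 + 0.04915*I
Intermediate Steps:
B(n, M) = √2*√n (B(n, M) = √(2*n) = √2*√n)
√(B(-1, 5) + 207) = √(√2*√(-1) + 207) = √(√2*I + 207) = √(I*√2 + 207) = √(207 + I*√2)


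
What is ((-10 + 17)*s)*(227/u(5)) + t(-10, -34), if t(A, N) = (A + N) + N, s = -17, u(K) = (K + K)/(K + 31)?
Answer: -486624/5 ≈ -97325.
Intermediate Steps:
u(K) = 2*K/(31 + K) (u(K) = (2*K)/(31 + K) = 2*K/(31 + K))
t(A, N) = A + 2*N
((-10 + 17)*s)*(227/u(5)) + t(-10, -34) = ((-10 + 17)*(-17))*(227/((2*5/(31 + 5)))) + (-10 + 2*(-34)) = (7*(-17))*(227/((2*5/36))) + (-10 - 68) = -27013/(2*5*(1/36)) - 78 = -27013/5/18 - 78 = -27013*18/5 - 78 = -119*4086/5 - 78 = -486234/5 - 78 = -486624/5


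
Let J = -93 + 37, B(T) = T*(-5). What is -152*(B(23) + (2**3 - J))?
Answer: 7752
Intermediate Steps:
B(T) = -5*T
J = -56
-152*(B(23) + (2**3 - J)) = -152*(-5*23 + (2**3 - 1*(-56))) = -152*(-115 + (8 + 56)) = -152*(-115 + 64) = -152*(-51) = 7752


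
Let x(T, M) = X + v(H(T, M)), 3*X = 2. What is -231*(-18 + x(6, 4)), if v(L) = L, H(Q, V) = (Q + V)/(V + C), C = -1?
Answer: 3234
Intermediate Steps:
H(Q, V) = (Q + V)/(-1 + V) (H(Q, V) = (Q + V)/(V - 1) = (Q + V)/(-1 + V))
X = ⅔ (X = (⅓)*2 = ⅔ ≈ 0.66667)
x(T, M) = ⅔ + (M + T)/(-1 + M) (x(T, M) = ⅔ + (T + M)/(-1 + M) = ⅔ + (M + T)/(-1 + M))
-231*(-18 + x(6, 4)) = -231*(-18 + (-2 + 3*6 + 5*4)/(3*(-1 + 4))) = -231*(-18 + (⅓)*(-2 + 18 + 20)/3) = -231*(-18 + (⅓)*(⅓)*36) = -231*(-18 + 4) = -231*(-14) = 3234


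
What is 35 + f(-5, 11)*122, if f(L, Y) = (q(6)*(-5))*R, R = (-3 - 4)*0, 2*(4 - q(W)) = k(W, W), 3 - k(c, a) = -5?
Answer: 35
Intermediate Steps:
k(c, a) = 8 (k(c, a) = 3 - 1*(-5) = 3 + 5 = 8)
q(W) = 0 (q(W) = 4 - ½*8 = 4 - 4 = 0)
R = 0 (R = -7*0 = 0)
f(L, Y) = 0 (f(L, Y) = (0*(-5))*0 = 0*0 = 0)
35 + f(-5, 11)*122 = 35 + 0*122 = 35 + 0 = 35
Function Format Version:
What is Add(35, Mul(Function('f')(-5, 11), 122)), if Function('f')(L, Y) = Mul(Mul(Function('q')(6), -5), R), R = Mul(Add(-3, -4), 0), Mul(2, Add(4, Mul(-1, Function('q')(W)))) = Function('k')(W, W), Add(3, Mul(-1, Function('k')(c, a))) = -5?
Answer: 35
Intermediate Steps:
Function('k')(c, a) = 8 (Function('k')(c, a) = Add(3, Mul(-1, -5)) = Add(3, 5) = 8)
Function('q')(W) = 0 (Function('q')(W) = Add(4, Mul(Rational(-1, 2), 8)) = Add(4, -4) = 0)
R = 0 (R = Mul(-7, 0) = 0)
Function('f')(L, Y) = 0 (Function('f')(L, Y) = Mul(Mul(0, -5), 0) = Mul(0, 0) = 0)
Add(35, Mul(Function('f')(-5, 11), 122)) = Add(35, Mul(0, 122)) = Add(35, 0) = 35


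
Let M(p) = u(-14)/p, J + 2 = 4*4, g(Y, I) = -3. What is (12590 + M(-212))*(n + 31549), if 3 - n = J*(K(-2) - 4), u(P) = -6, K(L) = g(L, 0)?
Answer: 21119142975/53 ≈ 3.9847e+8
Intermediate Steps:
K(L) = -3
J = 14 (J = -2 + 4*4 = -2 + 16 = 14)
n = 101 (n = 3 - 14*(-3 - 4) = 3 - 14*(-7) = 3 - 1*(-98) = 3 + 98 = 101)
M(p) = -6/p
(12590 + M(-212))*(n + 31549) = (12590 - 6/(-212))*(101 + 31549) = (12590 - 6*(-1/212))*31650 = (12590 + 3/106)*31650 = (1334543/106)*31650 = 21119142975/53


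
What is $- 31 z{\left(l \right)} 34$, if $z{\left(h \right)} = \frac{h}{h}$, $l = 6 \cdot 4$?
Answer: $-1054$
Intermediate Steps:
$l = 24$
$z{\left(h \right)} = 1$
$- 31 z{\left(l \right)} 34 = \left(-31\right) 1 \cdot 34 = \left(-31\right) 34 = -1054$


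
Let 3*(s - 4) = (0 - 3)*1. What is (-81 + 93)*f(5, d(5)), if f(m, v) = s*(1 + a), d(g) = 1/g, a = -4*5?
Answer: -684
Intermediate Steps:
a = -20
d(g) = 1/g
s = 3 (s = 4 + ((0 - 3)*1)/3 = 4 + (-3*1)/3 = 4 + (⅓)*(-3) = 4 - 1 = 3)
f(m, v) = -57 (f(m, v) = 3*(1 - 20) = 3*(-19) = -57)
(-81 + 93)*f(5, d(5)) = (-81 + 93)*(-57) = 12*(-57) = -684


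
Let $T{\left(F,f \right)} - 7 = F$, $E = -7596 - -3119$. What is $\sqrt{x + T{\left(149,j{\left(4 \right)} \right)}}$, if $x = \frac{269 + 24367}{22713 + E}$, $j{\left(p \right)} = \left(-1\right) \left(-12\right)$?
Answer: $\frac{489 \sqrt{13677}}{4559} \approx 12.544$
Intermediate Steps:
$j{\left(p \right)} = 12$
$E = -4477$ ($E = -7596 + 3119 = -4477$)
$T{\left(F,f \right)} = 7 + F$
$x = \frac{6159}{4559}$ ($x = \frac{269 + 24367}{22713 - 4477} = \frac{24636}{18236} = 24636 \cdot \frac{1}{18236} = \frac{6159}{4559} \approx 1.351$)
$\sqrt{x + T{\left(149,j{\left(4 \right)} \right)}} = \sqrt{\frac{6159}{4559} + \left(7 + 149\right)} = \sqrt{\frac{6159}{4559} + 156} = \sqrt{\frac{717363}{4559}} = \frac{489 \sqrt{13677}}{4559}$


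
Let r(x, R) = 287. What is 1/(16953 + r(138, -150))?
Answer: 1/17240 ≈ 5.8005e-5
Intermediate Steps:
1/(16953 + r(138, -150)) = 1/(16953 + 287) = 1/17240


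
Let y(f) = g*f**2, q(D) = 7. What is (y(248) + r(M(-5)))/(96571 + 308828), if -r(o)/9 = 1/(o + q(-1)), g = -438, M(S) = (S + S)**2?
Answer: -960815491/14459231 ≈ -66.450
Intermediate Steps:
M(S) = 4*S**2 (M(S) = (2*S)**2 = 4*S**2)
r(o) = -9/(7 + o) (r(o) = -9/(o + 7) = -9/(7 + o))
y(f) = -438*f**2
(y(248) + r(M(-5)))/(96571 + 308828) = (-438*248**2 - 9/(7 + 4*(-5)**2))/(96571 + 308828) = (-438*61504 - 9/(7 + 4*25))/405399 = (-26938752 - 9/(7 + 100))*(1/405399) = (-26938752 - 9/107)*(1/405399) = -2882446473/107*1/405399 = -960815491/14459231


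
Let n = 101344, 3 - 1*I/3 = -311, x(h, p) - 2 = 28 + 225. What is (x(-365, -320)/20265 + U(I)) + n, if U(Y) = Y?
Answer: 138188403/1351 ≈ 1.0229e+5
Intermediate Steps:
x(h, p) = 255 (x(h, p) = 2 + (28 + 225) = 2 + 253 = 255)
I = 942 (I = 9 - 3*(-311) = 9 + 933 = 942)
(x(-365, -320)/20265 + U(I)) + n = (255/20265 + 942) + 101344 = (255*(1/20265) + 942) + 101344 = (17/1351 + 942) + 101344 = 1272659/1351 + 101344 = 138188403/1351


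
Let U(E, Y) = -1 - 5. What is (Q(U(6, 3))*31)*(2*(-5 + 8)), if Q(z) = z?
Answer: -1116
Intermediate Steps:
U(E, Y) = -6
(Q(U(6, 3))*31)*(2*(-5 + 8)) = (-6*31)*(2*(-5 + 8)) = -372*3 = -186*6 = -1116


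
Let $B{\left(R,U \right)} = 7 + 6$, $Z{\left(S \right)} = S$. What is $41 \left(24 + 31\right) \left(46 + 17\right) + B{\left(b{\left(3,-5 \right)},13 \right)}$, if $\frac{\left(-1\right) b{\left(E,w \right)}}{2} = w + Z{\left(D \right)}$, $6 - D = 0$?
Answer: $142078$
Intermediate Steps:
$D = 6$ ($D = 6 - 0 = 6 + 0 = 6$)
$b{\left(E,w \right)} = -12 - 2 w$ ($b{\left(E,w \right)} = - 2 \left(w + 6\right) = - 2 \left(6 + w\right) = -12 - 2 w$)
$B{\left(R,U \right)} = 13$
$41 \left(24 + 31\right) \left(46 + 17\right) + B{\left(b{\left(3,-5 \right)},13 \right)} = 41 \left(24 + 31\right) \left(46 + 17\right) + 13 = 41 \cdot 55 \cdot 63 + 13 = 41 \cdot 3465 + 13 = 142065 + 13 = 142078$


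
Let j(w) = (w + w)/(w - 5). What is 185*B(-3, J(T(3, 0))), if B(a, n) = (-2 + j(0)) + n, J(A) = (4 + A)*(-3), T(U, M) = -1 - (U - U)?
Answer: -2035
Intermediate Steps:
T(U, M) = -1 (T(U, M) = -1 - 1*0 = -1 + 0 = -1)
j(w) = 2*w/(-5 + w) (j(w) = (2*w)/(-5 + w) = 2*w/(-5 + w))
J(A) = -12 - 3*A
B(a, n) = -2 + n (B(a, n) = (-2 + 2*0/(-5 + 0)) + n = (-2 + 2*0/(-5)) + n = (-2 + 2*0*(-⅕)) + n = (-2 + 0) + n = -2 + n)
185*B(-3, J(T(3, 0))) = 185*(-2 + (-12 - 3*(-1))) = 185*(-2 + (-12 + 3)) = 185*(-2 - 9) = 185*(-11) = -2035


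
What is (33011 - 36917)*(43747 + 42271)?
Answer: -335986308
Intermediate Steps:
(33011 - 36917)*(43747 + 42271) = -3906*86018 = -335986308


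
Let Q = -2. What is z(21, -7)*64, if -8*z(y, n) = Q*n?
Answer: -112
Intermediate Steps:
z(y, n) = n/4 (z(y, n) = -(-1)*n/4 = n/4)
z(21, -7)*64 = ((¼)*(-7))*64 = -7/4*64 = -112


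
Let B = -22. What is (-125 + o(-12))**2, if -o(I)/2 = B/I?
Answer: 148996/9 ≈ 16555.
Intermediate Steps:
o(I) = 44/I (o(I) = -(-44)/I = 44/I)
(-125 + o(-12))**2 = (-125 + 44/(-12))**2 = (-125 + 44*(-1/12))**2 = (-125 - 11/3)**2 = (-386/3)**2 = 148996/9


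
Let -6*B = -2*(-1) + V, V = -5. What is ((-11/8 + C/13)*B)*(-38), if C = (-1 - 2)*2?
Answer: 3629/104 ≈ 34.894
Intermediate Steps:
B = 1/2 (B = -(-2*(-1) - 5)/6 = -(2 - 5)/6 = -1/6*(-3) = 1/2 ≈ 0.50000)
C = -6 (C = -3*2 = -6)
((-11/8 + C/13)*B)*(-38) = ((-11/8 - 6/13)*(1/2))*(-38) = -191/104*1/2*(-38) = -191/208*(-38) = 3629/104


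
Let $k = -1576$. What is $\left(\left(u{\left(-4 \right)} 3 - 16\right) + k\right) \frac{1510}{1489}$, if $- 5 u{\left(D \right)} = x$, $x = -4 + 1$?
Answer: $- \frac{2401202}{1489} \approx -1612.6$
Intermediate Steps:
$x = -3$
$u{\left(D \right)} = \frac{3}{5}$ ($u{\left(D \right)} = \left(- \frac{1}{5}\right) \left(-3\right) = \frac{3}{5}$)
$\left(\left(u{\left(-4 \right)} 3 - 16\right) + k\right) \frac{1510}{1489} = \left(\left(\frac{3}{5} \cdot 3 - 16\right) - 1576\right) \frac{1510}{1489} = \left(\left(\frac{9}{5} - 16\right) - 1576\right) 1510 \cdot \frac{1}{1489} = \left(- \frac{71}{5} - 1576\right) \frac{1510}{1489} = \left(- \frac{7951}{5}\right) \frac{1510}{1489} = - \frac{2401202}{1489}$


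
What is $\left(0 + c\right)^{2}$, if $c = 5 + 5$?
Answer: $100$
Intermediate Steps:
$c = 10$
$\left(0 + c\right)^{2} = \left(0 + 10\right)^{2} = 10^{2} = 100$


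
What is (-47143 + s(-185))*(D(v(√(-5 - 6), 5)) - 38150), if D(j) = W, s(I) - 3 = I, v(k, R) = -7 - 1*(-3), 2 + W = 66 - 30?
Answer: 1803839700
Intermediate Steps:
W = 34 (W = -2 + (66 - 30) = -2 + 36 = 34)
v(k, R) = -4 (v(k, R) = -7 + 3 = -4)
s(I) = 3 + I
D(j) = 34
(-47143 + s(-185))*(D(v(√(-5 - 6), 5)) - 38150) = (-47143 + (3 - 185))*(34 - 38150) = (-47143 - 182)*(-38116) = -47325*(-38116) = 1803839700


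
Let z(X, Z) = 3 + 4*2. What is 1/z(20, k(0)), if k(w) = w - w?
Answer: 1/11 ≈ 0.090909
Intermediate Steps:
k(w) = 0
z(X, Z) = 11 (z(X, Z) = 3 + 8 = 11)
1/z(20, k(0)) = 1/11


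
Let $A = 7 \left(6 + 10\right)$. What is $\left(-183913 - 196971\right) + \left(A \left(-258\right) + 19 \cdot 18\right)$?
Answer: $-409438$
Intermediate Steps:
$A = 112$ ($A = 7 \cdot 16 = 112$)
$\left(-183913 - 196971\right) + \left(A \left(-258\right) + 19 \cdot 18\right) = \left(-183913 - 196971\right) + \left(112 \left(-258\right) + 19 \cdot 18\right) = -380884 + \left(-28896 + 342\right) = -380884 - 28554 = -409438$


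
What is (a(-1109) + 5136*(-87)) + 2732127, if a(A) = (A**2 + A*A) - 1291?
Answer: 4743766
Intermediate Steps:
a(A) = -1291 + 2*A**2 (a(A) = (A**2 + A**2) - 1291 = 2*A**2 - 1291 = -1291 + 2*A**2)
(a(-1109) + 5136*(-87)) + 2732127 = ((-1291 + 2*(-1109)**2) + 5136*(-87)) + 2732127 = ((-1291 + 2*1229881) - 446832) + 2732127 = ((-1291 + 2459762) - 446832) + 2732127 = (2458471 - 446832) + 2732127 = 2011639 + 2732127 = 4743766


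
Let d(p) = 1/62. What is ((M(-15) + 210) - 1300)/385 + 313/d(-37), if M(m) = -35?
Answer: 1494037/77 ≈ 19403.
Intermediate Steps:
d(p) = 1/62
((M(-15) + 210) - 1300)/385 + 313/d(-37) = ((-35 + 210) - 1300)/385 + 313/(1/62) = (175 - 1300)*(1/385) + 313*62 = -1125*1/385 + 19406 = -225/77 + 19406 = 1494037/77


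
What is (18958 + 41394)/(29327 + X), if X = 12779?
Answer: 30176/21053 ≈ 1.4333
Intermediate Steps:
(18958 + 41394)/(29327 + X) = (18958 + 41394)/(29327 + 12779) = 60352/42106 = 60352*(1/42106) = 30176/21053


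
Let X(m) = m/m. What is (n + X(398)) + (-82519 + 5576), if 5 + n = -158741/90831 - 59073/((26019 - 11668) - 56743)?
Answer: -42326626240279/550072536 ≈ -76947.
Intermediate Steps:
n = -2945175367/550072536 (n = -5 + (-158741/90831 - 59073/((26019 - 11668) - 56743)) = -5 + (-158741*1/90831 - 59073/(14351 - 56743)) = -5 + (-158741/90831 - 59073/(-42392)) = -5 + (-158741/90831 - 59073*(-1/42392)) = -5 + (-158741/90831 + 8439/6056) = -5 - 194812687/550072536 = -2945175367/550072536 ≈ -5.3542)
X(m) = 1
(n + X(398)) + (-82519 + 5576) = (-2945175367/550072536 + 1) + (-82519 + 5576) = -2395102831/550072536 - 76943 = -42326626240279/550072536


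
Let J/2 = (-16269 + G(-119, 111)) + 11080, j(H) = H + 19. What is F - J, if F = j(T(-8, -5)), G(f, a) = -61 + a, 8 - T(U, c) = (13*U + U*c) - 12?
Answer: 10381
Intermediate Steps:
T(U, c) = 20 - 13*U - U*c (T(U, c) = 8 - ((13*U + U*c) - 12) = 8 - (-12 + 13*U + U*c) = 8 + (12 - 13*U - U*c) = 20 - 13*U - U*c)
j(H) = 19 + H
F = 103 (F = 19 + (20 - 13*(-8) - 1*(-8)*(-5)) = 19 + (20 + 104 - 40) = 19 + 84 = 103)
J = -10278 (J = 2*((-16269 + (-61 + 111)) + 11080) = 2*((-16269 + 50) + 11080) = 2*(-16219 + 11080) = 2*(-5139) = -10278)
F - J = 103 - 1*(-10278) = 103 + 10278 = 10381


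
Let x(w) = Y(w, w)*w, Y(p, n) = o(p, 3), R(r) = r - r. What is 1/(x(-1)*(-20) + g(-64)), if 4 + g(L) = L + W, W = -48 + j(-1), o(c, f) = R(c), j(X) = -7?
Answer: -1/123 ≈ -0.0081301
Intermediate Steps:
R(r) = 0
o(c, f) = 0
Y(p, n) = 0
x(w) = 0 (x(w) = 0*w = 0)
W = -55 (W = -48 - 7 = -55)
g(L) = -59 + L (g(L) = -4 + (L - 55) = -4 + (-55 + L) = -59 + L)
1/(x(-1)*(-20) + g(-64)) = 1/(0*(-20) + (-59 - 64)) = 1/(0 - 123) = 1/(-123) = -1/123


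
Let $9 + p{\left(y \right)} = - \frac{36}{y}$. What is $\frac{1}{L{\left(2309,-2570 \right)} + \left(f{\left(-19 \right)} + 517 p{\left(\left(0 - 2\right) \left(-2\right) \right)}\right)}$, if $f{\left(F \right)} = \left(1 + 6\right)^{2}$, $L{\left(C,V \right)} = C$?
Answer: $- \frac{1}{6948} \approx -0.00014393$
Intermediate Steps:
$p{\left(y \right)} = -9 - \frac{36}{y}$
$f{\left(F \right)} = 49$ ($f{\left(F \right)} = 7^{2} = 49$)
$\frac{1}{L{\left(2309,-2570 \right)} + \left(f{\left(-19 \right)} + 517 p{\left(\left(0 - 2\right) \left(-2\right) \right)}\right)} = \frac{1}{2309 + \left(49 + 517 \left(-9 - \frac{36}{\left(0 - 2\right) \left(-2\right)}\right)\right)} = \frac{1}{2309 + \left(49 + 517 \left(-9 - \frac{36}{\left(-2\right) \left(-2\right)}\right)\right)} = \frac{1}{2309 + \left(49 + 517 \left(-9 - \frac{36}{4}\right)\right)} = \frac{1}{2309 + \left(49 + 517 \left(-9 - 9\right)\right)} = \frac{1}{2309 + \left(49 + 517 \left(-18\right)\right)} = \frac{1}{2309 + \left(49 - 9306\right)} = \frac{1}{2309 - 9257} = \frac{1}{-6948} = - \frac{1}{6948}$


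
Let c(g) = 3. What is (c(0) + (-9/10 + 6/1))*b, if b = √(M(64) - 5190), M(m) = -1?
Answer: 81*I*√5191/10 ≈ 583.59*I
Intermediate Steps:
b = I*√5191 (b = √(-1 - 5190) = √(-5191) = I*√5191 ≈ 72.049*I)
(c(0) + (-9/10 + 6/1))*b = (3 + (-9/10 + 6/1))*(I*√5191) = (3 + (-9*⅒ + 6*1))*(I*√5191) = (3 + (-9/10 + 6))*(I*√5191) = (3 + 51/10)*(I*√5191) = 81*(I*√5191)/10 = 81*I*√5191/10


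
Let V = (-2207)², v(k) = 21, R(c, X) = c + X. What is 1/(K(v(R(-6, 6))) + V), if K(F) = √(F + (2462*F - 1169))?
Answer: 4870849/23725169930247 - √50554/23725169930247 ≈ 2.0529e-7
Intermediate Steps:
R(c, X) = X + c
V = 4870849
K(F) = √(-1169 + 2463*F) (K(F) = √(F + (-1169 + 2462*F)) = √(-1169 + 2463*F))
1/(K(v(R(-6, 6))) + V) = 1/(√(-1169 + 2463*21) + 4870849) = 1/(√(-1169 + 51723) + 4870849) = 1/(√50554 + 4870849) = 1/(4870849 + √50554)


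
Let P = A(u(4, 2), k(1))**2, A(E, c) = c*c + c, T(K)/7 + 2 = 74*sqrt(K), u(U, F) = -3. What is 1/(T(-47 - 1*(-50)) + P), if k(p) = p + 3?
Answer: -193/327988 + 259*sqrt(3)/327988 ≈ 0.00077930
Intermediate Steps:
k(p) = 3 + p
T(K) = -14 + 518*sqrt(K) (T(K) = -14 + 7*(74*sqrt(K)) = -14 + 518*sqrt(K))
A(E, c) = c + c**2 (A(E, c) = c**2 + c = c + c**2)
P = 400 (P = ((3 + 1)*(1 + (3 + 1)))**2 = (4*(1 + 4))**2 = (4*5)**2 = 20**2 = 400)
1/(T(-47 - 1*(-50)) + P) = 1/((-14 + 518*sqrt(-47 - 1*(-50))) + 400) = 1/((-14 + 518*sqrt(-47 + 50)) + 400) = 1/((-14 + 518*sqrt(3)) + 400) = 1/(386 + 518*sqrt(3))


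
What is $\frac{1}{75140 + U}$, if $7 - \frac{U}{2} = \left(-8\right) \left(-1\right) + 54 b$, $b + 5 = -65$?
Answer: $\frac{1}{82698} \approx 1.2092 \cdot 10^{-5}$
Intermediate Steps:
$b = -70$ ($b = -5 - 65 = -70$)
$U = 7558$ ($U = 14 - 2 \left(\left(-8\right) \left(-1\right) + 54 \left(-70\right)\right) = 14 - 2 \left(8 - 3780\right) = 14 - -7544 = 14 + 7544 = 7558$)
$\frac{1}{75140 + U} = \frac{1}{75140 + 7558} = \frac{1}{82698}$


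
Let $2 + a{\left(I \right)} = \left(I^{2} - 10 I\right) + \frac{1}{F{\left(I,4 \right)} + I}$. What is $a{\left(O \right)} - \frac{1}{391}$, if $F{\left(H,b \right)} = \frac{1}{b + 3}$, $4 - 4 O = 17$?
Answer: $\frac{22172609}{544272} \approx 40.738$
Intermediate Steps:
$O = - \frac{13}{4}$ ($O = 1 - \frac{17}{4} = - \frac{13}{4} \approx -3.25$)
$F{\left(H,b \right)} = \frac{1}{3 + b}$
$a{\left(I \right)} = -2 + I^{2} + \frac{1}{\frac{1}{7} + I} - 10 I$ ($a{\left(I \right)} = -2 + \left(\left(I^{2} - 10 I\right) + \frac{1}{\frac{1}{3 + 4} + I}\right) = -2 + \left(\left(I^{2} - 10 I\right) + \frac{1}{\frac{1}{7} + I}\right) = -2 + \left(I^{2} + \frac{1}{\frac{1}{7} + I} - 10 I\right) = -2 + I^{2} + \frac{1}{\frac{1}{7} + I} - 10 I$)
$a{\left(O \right)} - \frac{1}{391} = \frac{5 - 69 \left(- \frac{13}{4}\right)^{2} - -78 + 7 \left(- \frac{13}{4}\right)^{3}}{1 + 7 \left(- \frac{13}{4}\right)} - \frac{1}{391} = \frac{5 - \frac{11661}{16} + 78 + 7 \left(- \frac{2197}{64}\right)}{1 - \frac{91}{4}} - \frac{1}{391} = \frac{5 - \frac{11661}{16} + 78 - \frac{15379}{64}}{- \frac{87}{4}} - \frac{1}{391} = \left(- \frac{4}{87}\right) \left(- \frac{56711}{64}\right) - \frac{1}{391} = \frac{56711}{1392} - \frac{1}{391} = \frac{22172609}{544272}$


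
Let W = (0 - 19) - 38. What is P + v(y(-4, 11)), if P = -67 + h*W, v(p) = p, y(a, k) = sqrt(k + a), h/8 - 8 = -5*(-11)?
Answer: -28795 + sqrt(7) ≈ -28792.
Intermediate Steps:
h = 504 (h = 64 + 8*(-5*(-11)) = 64 + 8*55 = 64 + 440 = 504)
y(a, k) = sqrt(a + k)
W = -57 (W = -19 - 38 = -57)
P = -28795 (P = -67 + 504*(-57) = -67 - 28728 = -28795)
P + v(y(-4, 11)) = -28795 + sqrt(-4 + 11) = -28795 + sqrt(7)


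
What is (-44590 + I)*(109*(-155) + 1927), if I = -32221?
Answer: 1149707048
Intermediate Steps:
(-44590 + I)*(109*(-155) + 1927) = (-44590 - 32221)*(109*(-155) + 1927) = -76811*(-16895 + 1927) = -76811*(-14968) = 1149707048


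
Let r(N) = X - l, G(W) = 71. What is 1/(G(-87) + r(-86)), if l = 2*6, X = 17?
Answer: 1/76 ≈ 0.013158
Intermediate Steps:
l = 12
r(N) = 5 (r(N) = 17 - 1*12 = 17 - 12 = 5)
1/(G(-87) + r(-86)) = 1/(71 + 5) = 1/76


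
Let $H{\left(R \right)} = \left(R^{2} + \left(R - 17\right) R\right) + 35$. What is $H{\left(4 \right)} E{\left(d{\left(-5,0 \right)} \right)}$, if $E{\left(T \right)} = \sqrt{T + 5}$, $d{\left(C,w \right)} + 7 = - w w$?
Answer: $- i \sqrt{2} \approx - 1.4142 i$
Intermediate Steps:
$H{\left(R \right)} = 35 + R^{2} + R \left(-17 + R\right)$ ($H{\left(R \right)} = \left(R^{2} + \left(R - 17\right) R\right) + 35 = \left(R^{2} + \left(-17 + R\right) R\right) + 35 = \left(R^{2} + R \left(-17 + R\right)\right) + 35 = 35 + R^{2} + R \left(-17 + R\right)$)
$d{\left(C,w \right)} = -7 - w^{2}$ ($d{\left(C,w \right)} = -7 + - w w = -7 - w^{2}$)
$E{\left(T \right)} = \sqrt{5 + T}$
$H{\left(4 \right)} E{\left(d{\left(-5,0 \right)} \right)} = \left(35 - 68 + 2 \cdot 4^{2}\right) \sqrt{5 - 7} = \left(35 - 68 + 2 \cdot 16\right) \sqrt{5 - 7} = \left(35 - 68 + 32\right) \sqrt{5 + \left(-7 + 0\right)} = - \sqrt{5 - 7} = - \sqrt{-2} = - i \sqrt{2}$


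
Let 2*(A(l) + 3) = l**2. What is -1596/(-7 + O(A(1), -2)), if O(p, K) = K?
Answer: 532/3 ≈ 177.33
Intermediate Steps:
A(l) = -3 + l**2/2
-1596/(-7 + O(A(1), -2)) = -1596/(-7 - 2) = -1596/(-9) = -1596*(-1/9) = 532/3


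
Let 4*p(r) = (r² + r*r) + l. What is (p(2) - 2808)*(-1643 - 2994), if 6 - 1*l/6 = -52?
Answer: 12608003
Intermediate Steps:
l = 348 (l = 36 - 6*(-52) = 36 + 312 = 348)
p(r) = 87 + r²/2 (p(r) = ((r² + r*r) + 348)/4 = ((r² + r²) + 348)/4 = (2*r² + 348)/4 = (348 + 2*r²)/4 = 87 + r²/2)
(p(2) - 2808)*(-1643 - 2994) = ((87 + (½)*2²) - 2808)*(-1643 - 2994) = ((87 + (½)*4) - 2808)*(-4637) = ((87 + 2) - 2808)*(-4637) = (89 - 2808)*(-4637) = -2719*(-4637) = 12608003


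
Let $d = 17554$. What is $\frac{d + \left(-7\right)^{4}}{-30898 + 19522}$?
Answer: $- \frac{19955}{11376} \approx -1.7541$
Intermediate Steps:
$\frac{d + \left(-7\right)^{4}}{-30898 + 19522} = \frac{17554 + \left(-7\right)^{4}}{-30898 + 19522} = \frac{17554 + 2401}{-11376} = 19955 \left(- \frac{1}{11376}\right) = - \frac{19955}{11376}$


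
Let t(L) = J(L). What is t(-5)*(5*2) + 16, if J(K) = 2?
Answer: 36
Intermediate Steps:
t(L) = 2
t(-5)*(5*2) + 16 = 2*(5*2) + 16 = 2*10 + 16 = 20 + 16 = 36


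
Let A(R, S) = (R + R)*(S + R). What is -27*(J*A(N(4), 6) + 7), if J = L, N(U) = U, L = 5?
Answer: -10989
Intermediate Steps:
J = 5
A(R, S) = 2*R*(R + S) (A(R, S) = (2*R)*(R + S) = 2*R*(R + S))
-27*(J*A(N(4), 6) + 7) = -27*(5*(2*4*(4 + 6)) + 7) = -27*(5*(2*4*10) + 7) = -27*(5*80 + 7) = -27*(400 + 7) = -27*407 = -10989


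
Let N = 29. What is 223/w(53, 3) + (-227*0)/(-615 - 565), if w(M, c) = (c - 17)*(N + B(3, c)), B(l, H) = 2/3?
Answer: -669/1246 ≈ -0.53692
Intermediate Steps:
B(l, H) = ⅔ (B(l, H) = 2*(⅓) = ⅔)
w(M, c) = -1513/3 + 89*c/3 (w(M, c) = (c - 17)*(29 + ⅔) = (-17 + c)*(89/3) = -1513/3 + 89*c/3)
223/w(53, 3) + (-227*0)/(-615 - 565) = 223/(-1513/3 + (89/3)*3) + (-227*0)/(-615 - 565) = 223/(-1513/3 + 89) + 0/(-1180) = 223/(-1246/3) + 0*(-1/1180) = 223*(-3/1246) + 0 = -669/1246 + 0 = -669/1246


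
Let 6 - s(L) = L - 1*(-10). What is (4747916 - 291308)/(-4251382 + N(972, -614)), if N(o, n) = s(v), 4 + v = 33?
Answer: -4456608/4251415 ≈ -1.0483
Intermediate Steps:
v = 29 (v = -4 + 33 = 29)
s(L) = -4 - L (s(L) = 6 - (L - 1*(-10)) = 6 - (L + 10) = 6 - (10 + L) = 6 + (-10 - L) = -4 - L)
N(o, n) = -33 (N(o, n) = -4 - 1*29 = -4 - 29 = -33)
(4747916 - 291308)/(-4251382 + N(972, -614)) = (4747916 - 291308)/(-4251382 - 33) = 4456608/(-4251415) = 4456608*(-1/4251415) = -4456608/4251415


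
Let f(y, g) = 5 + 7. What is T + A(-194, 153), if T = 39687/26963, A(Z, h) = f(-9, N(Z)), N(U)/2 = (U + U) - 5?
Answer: 363243/26963 ≈ 13.472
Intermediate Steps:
N(U) = -10 + 4*U (N(U) = 2*((U + U) - 5) = 2*(2*U - 5) = 2*(-5 + 2*U) = -10 + 4*U)
f(y, g) = 12
A(Z, h) = 12
T = 39687/26963 (T = 39687*(1/26963) = 39687/26963 ≈ 1.4719)
T + A(-194, 153) = 39687/26963 + 12 = 363243/26963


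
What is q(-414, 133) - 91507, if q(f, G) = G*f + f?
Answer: -146983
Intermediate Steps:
q(f, G) = f + G*f
q(-414, 133) - 91507 = -414*(1 + 133) - 91507 = -414*134 - 91507 = -55476 - 91507 = -146983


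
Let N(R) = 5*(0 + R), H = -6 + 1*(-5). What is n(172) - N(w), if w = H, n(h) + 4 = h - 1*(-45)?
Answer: 268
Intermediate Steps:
H = -11 (H = -6 - 5 = -11)
n(h) = 41 + h (n(h) = -4 + (h - 1*(-45)) = -4 + (h + 45) = -4 + (45 + h) = 41 + h)
w = -11
N(R) = 5*R
n(172) - N(w) = (41 + 172) - 5*(-11) = 213 - 1*(-55) = 213 + 55 = 268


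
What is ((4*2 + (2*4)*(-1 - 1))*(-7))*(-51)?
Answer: -2856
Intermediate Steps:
((4*2 + (2*4)*(-1 - 1))*(-7))*(-51) = ((8 + 8*(-2))*(-7))*(-51) = ((8 - 16)*(-7))*(-51) = -8*(-7)*(-51) = 56*(-51) = -2856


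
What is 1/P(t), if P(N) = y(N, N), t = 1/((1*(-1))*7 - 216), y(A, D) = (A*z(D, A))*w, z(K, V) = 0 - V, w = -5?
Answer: 49729/5 ≈ 9945.8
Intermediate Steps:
z(K, V) = -V
y(A, D) = 5*A² (y(A, D) = (A*(-A))*(-5) = -A²*(-5) = 5*A²)
t = -1/223 (t = 1/(-1*7 - 216) = 1/(-7 - 216) = 1/(-223) = -1/223 ≈ -0.0044843)
P(N) = 5*N²
1/P(t) = 1/(5*(-1/223)²) = 1/(5*(1/49729)) = 1/(5/49729) = 49729/5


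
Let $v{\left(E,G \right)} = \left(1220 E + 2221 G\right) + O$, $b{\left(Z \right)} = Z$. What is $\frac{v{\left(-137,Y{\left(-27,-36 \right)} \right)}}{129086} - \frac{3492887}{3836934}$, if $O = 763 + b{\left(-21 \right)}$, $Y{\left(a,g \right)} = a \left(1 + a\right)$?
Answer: $\frac{2446491997807}{247647231162} \approx 9.8789$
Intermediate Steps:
$O = 742$ ($O = 763 - 21 = 742$)
$v{\left(E,G \right)} = 742 + 1220 E + 2221 G$ ($v{\left(E,G \right)} = \left(1220 E + 2221 G\right) + 742 = 742 + 1220 E + 2221 G$)
$\frac{v{\left(-137,Y{\left(-27,-36 \right)} \right)}}{129086} - \frac{3492887}{3836934} = \frac{742 + 1220 \left(-137\right) + 2221 \left(- 27 \left(1 - 27\right)\right)}{129086} - \frac{3492887}{3836934} = \left(742 - 167140 + 2221 \left(\left(-27\right) \left(-26\right)\right)\right) \frac{1}{129086} - \frac{3492887}{3836934} = \left(742 - 167140 + 2221 \cdot 702\right) \frac{1}{129086} - \frac{3492887}{3836934} = \left(742 - 167140 + 1559142\right) \frac{1}{129086} - \frac{3492887}{3836934} = 1392744 \cdot \frac{1}{129086} - \frac{3492887}{3836934} = \frac{696372}{64543} - \frac{3492887}{3836934} = \frac{2446491997807}{247647231162}$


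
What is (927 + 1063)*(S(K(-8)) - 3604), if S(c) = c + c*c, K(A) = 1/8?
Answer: -229493765/32 ≈ -7.1717e+6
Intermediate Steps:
K(A) = 1/8 (K(A) = 1*(1/8) = 1/8)
S(c) = c + c**2
(927 + 1063)*(S(K(-8)) - 3604) = (927 + 1063)*((1 + 1/8)/8 - 3604) = 1990*((1/8)*(9/8) - 3604) = 1990*(9/64 - 3604) = 1990*(-230647/64) = -229493765/32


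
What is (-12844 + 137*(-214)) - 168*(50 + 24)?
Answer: -54594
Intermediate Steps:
(-12844 + 137*(-214)) - 168*(50 + 24) = (-12844 - 29318) - 168*74 = -42162 - 12432 = -54594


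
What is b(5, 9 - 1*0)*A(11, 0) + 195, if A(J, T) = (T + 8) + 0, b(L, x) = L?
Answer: 235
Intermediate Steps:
A(J, T) = 8 + T (A(J, T) = (8 + T) + 0 = 8 + T)
b(5, 9 - 1*0)*A(11, 0) + 195 = 5*(8 + 0) + 195 = 5*8 + 195 = 40 + 195 = 235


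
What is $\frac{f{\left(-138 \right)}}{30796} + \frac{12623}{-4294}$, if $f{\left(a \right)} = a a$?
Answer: $- \frac{76740743}{33059506} \approx -2.3213$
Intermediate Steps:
$f{\left(a \right)} = a^{2}$
$\frac{f{\left(-138 \right)}}{30796} + \frac{12623}{-4294} = \frac{\left(-138\right)^{2}}{30796} + \frac{12623}{-4294} = 19044 \cdot \frac{1}{30796} + 12623 \left(- \frac{1}{4294}\right) = \frac{4761}{7699} - \frac{12623}{4294} = - \frac{76740743}{33059506}$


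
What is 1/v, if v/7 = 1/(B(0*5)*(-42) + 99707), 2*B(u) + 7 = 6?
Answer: 99728/7 ≈ 14247.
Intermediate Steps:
B(u) = -½ (B(u) = -7/2 + (½)*6 = -7/2 + 3 = -½)
v = 7/99728 (v = 7/(-½*(-42) + 99707) = 7/(21 + 99707) = 7/99728 ≈ 7.0191e-5)
1/v = 1/(7/99728) = 99728/7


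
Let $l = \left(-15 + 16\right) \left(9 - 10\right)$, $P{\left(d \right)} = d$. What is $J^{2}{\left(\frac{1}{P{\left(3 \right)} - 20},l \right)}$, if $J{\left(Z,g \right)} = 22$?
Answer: $484$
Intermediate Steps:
$l = -1$ ($l = 1 \left(-1\right) = -1$)
$J^{2}{\left(\frac{1}{P{\left(3 \right)} - 20},l \right)} = 22^{2} = 484$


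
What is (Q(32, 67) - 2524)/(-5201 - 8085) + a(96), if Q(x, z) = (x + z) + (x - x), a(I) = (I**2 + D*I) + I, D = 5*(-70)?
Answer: -322687943/13286 ≈ -24288.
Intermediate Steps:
D = -350
a(I) = I**2 - 349*I (a(I) = (I**2 - 350*I) + I = I**2 - 349*I)
Q(x, z) = x + z (Q(x, z) = (x + z) + 0 = x + z)
(Q(32, 67) - 2524)/(-5201 - 8085) + a(96) = ((32 + 67) - 2524)/(-5201 - 8085) + 96*(-349 + 96) = (99 - 2524)/(-13286) + 96*(-253) = -2425*(-1/13286) - 24288 = 2425/13286 - 24288 = -322687943/13286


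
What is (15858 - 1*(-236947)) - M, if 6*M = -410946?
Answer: 321296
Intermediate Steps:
M = -68491 (M = (⅙)*(-410946) = -68491)
(15858 - 1*(-236947)) - M = (15858 - 1*(-236947)) - 1*(-68491) = (15858 + 236947) + 68491 = 252805 + 68491 = 321296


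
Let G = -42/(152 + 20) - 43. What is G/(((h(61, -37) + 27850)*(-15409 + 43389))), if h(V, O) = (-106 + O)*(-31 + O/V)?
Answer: -226859/4751329799120 ≈ -4.7746e-8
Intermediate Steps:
G = -3719/86 (G = -42/172 - 43 = (1/172)*(-42) - 43 = -21/86 - 43 = -3719/86 ≈ -43.244)
G/(((h(61, -37) + 27850)*(-15409 + 43389))) = -3719*1/((-15409 + 43389)*(((-37)**2 - 106*(-37) - 31*61*(-106 - 37))/61 + 27850))/86 = -3719*1/(27980*((1369 + 3922 - 31*61*(-143))/61 + 27850))/86 = -3719*1/(27980*((1369 + 3922 + 270413)/61 + 27850))/86 = -3719*1/(27980*((1/61)*275704 + 27850))/86 = -3719*1/(27980*(275704/61 + 27850))/86 = -3719/(86*((1974554/61)*27980)) = -3719/(86*55248020920/61) = -3719/86*61/55248020920 = -226859/4751329799120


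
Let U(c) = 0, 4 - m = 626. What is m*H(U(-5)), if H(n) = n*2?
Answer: 0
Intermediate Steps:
m = -622 (m = 4 - 1*626 = 4 - 626 = -622)
H(n) = 2*n
m*H(U(-5)) = -1244*0 = -622*0 = 0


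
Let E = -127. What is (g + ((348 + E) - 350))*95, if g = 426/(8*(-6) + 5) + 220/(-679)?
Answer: -386187065/29197 ≈ -13227.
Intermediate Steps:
g = -298714/29197 (g = 426/(-48 + 5) + 220*(-1/679) = 426/(-43) - 220/679 = 426*(-1/43) - 220/679 = -426/43 - 220/679 = -298714/29197 ≈ -10.231)
(g + ((348 + E) - 350))*95 = (-298714/29197 + ((348 - 127) - 350))*95 = (-298714/29197 + (221 - 350))*95 = (-298714/29197 - 129)*95 = -4065127/29197*95 = -386187065/29197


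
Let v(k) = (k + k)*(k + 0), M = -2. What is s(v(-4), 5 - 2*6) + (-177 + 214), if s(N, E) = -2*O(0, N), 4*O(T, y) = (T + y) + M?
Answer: 22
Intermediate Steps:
v(k) = 2*k**2 (v(k) = (2*k)*k = 2*k**2)
O(T, y) = -1/2 + T/4 + y/4 (O(T, y) = ((T + y) - 2)/4 = (-2 + T + y)/4 = -1/2 + T/4 + y/4)
s(N, E) = 1 - N/2 (s(N, E) = -2*(-1/2 + (1/4)*0 + N/4) = -2*(-1/2 + 0 + N/4) = -2*(-1/2 + N/4) = 1 - N/2)
s(v(-4), 5 - 2*6) + (-177 + 214) = (1 - (-4)**2) + (-177 + 214) = (1 - 16) + 37 = -15 + 37 = 22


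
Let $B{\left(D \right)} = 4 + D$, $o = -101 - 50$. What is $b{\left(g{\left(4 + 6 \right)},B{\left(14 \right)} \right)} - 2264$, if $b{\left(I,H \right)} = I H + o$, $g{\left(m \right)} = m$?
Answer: $-2235$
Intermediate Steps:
$o = -151$
$b{\left(I,H \right)} = -151 + H I$ ($b{\left(I,H \right)} = I H - 151 = H I - 151 = -151 + H I$)
$b{\left(g{\left(4 + 6 \right)},B{\left(14 \right)} \right)} - 2264 = \left(-151 + \left(4 + 14\right) \left(4 + 6\right)\right) - 2264 = \left(-151 + 18 \cdot 10\right) - 2264 = \left(-151 + 180\right) - 2264 = 29 - 2264 = -2235$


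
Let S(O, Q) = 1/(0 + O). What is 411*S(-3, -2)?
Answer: -137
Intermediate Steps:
S(O, Q) = 1/O
411*S(-3, -2) = 411/(-3) = 411*(-⅓) = -137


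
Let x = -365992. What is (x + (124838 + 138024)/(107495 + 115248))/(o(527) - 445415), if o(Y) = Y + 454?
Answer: 40760946597/49497281231 ≈ 0.82350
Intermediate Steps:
o(Y) = 454 + Y
(x + (124838 + 138024)/(107495 + 115248))/(o(527) - 445415) = (-365992 + (124838 + 138024)/(107495 + 115248))/((454 + 527) - 445415) = (-365992 + 262862/222743)/(981 - 445415) = (-365992 + 262862*(1/222743))/(-444434) = (-365992 + 262862/222743)*(-1/444434) = -81521893194/222743*(-1/444434) = 40760946597/49497281231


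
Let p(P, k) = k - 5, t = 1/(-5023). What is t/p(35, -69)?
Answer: 1/371702 ≈ 2.6903e-6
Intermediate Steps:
t = -1/5023 ≈ -0.00019908
p(P, k) = -5 + k
t/p(35, -69) = -1/(5023*(-5 - 69)) = -1/5023/(-74) = -1/5023*(-1/74) = 1/371702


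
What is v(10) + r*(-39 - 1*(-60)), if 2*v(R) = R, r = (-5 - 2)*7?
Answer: -1024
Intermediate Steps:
r = -49 (r = -7*7 = -49)
v(R) = R/2
v(10) + r*(-39 - 1*(-60)) = (1/2)*10 - 49*(-39 - 1*(-60)) = 5 - 49*(-39 + 60) = 5 - 49*21 = 5 - 1029 = -1024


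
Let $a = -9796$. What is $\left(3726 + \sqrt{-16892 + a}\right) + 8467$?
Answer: $12193 + 8 i \sqrt{417} \approx 12193.0 + 163.36 i$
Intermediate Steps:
$\left(3726 + \sqrt{-16892 + a}\right) + 8467 = \left(3726 + \sqrt{-16892 - 9796}\right) + 8467 = \left(3726 + \sqrt{-26688}\right) + 8467 = \left(3726 + 8 i \sqrt{417}\right) + 8467 = 12193 + 8 i \sqrt{417}$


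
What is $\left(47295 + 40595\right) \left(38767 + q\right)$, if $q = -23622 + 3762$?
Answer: $1661736230$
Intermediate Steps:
$q = -19860$
$\left(47295 + 40595\right) \left(38767 + q\right) = \left(47295 + 40595\right) \left(38767 - 19860\right) = 87890 \cdot 18907 = 1661736230$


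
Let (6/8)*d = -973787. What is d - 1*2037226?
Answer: -10006826/3 ≈ -3.3356e+6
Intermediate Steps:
d = -3895148/3 (d = (4/3)*(-973787) = -3895148/3 ≈ -1.2984e+6)
d - 1*2037226 = -3895148/3 - 1*2037226 = -3895148/3 - 2037226 = -10006826/3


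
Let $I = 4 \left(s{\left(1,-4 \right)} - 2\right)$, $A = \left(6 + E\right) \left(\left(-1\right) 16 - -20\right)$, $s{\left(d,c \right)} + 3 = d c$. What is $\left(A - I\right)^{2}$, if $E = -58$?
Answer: $29584$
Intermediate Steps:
$s{\left(d,c \right)} = -3 + c d$ ($s{\left(d,c \right)} = -3 + d c = -3 + c d$)
$A = -208$ ($A = \left(6 - 58\right) \left(\left(-1\right) 16 - -20\right) = - 52 \left(-16 + 20\right) = \left(-52\right) 4 = -208$)
$I = -36$ ($I = 4 \left(\left(-3 - 4\right) - 2\right) = 4 \left(-7 - 2\right) = 4 \left(-9\right) = -36$)
$\left(A - I\right)^{2} = \left(-208 - -36\right)^{2} = \left(-208 + 36\right)^{2} = \left(-172\right)^{2} = 29584$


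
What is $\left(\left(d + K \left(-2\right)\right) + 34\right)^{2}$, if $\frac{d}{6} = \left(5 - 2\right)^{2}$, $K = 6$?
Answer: $5776$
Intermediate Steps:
$d = 54$ ($d = 6 \left(5 - 2\right)^{2} = 6 \cdot 3^{2} = 6 \cdot 9 = 54$)
$\left(\left(d + K \left(-2\right)\right) + 34\right)^{2} = \left(\left(54 + 6 \left(-2\right)\right) + 34\right)^{2} = \left(\left(54 - 12\right) + 34\right)^{2} = \left(42 + 34\right)^{2} = 76^{2} = 5776$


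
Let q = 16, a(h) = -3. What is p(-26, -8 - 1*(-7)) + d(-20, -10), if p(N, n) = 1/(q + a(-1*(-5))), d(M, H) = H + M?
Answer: -389/13 ≈ -29.923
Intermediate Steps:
p(N, n) = 1/13 (p(N, n) = 1/(16 - 3) = 1/13)
p(-26, -8 - 1*(-7)) + d(-20, -10) = 1/13 + (-10 - 20) = 1/13 - 30 = -389/13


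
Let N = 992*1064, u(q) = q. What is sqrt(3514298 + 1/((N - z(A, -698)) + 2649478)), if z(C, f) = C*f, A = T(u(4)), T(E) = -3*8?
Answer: sqrt(47804723370334751422)/3688214 ≈ 1874.6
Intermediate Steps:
T(E) = -24
A = -24
N = 1055488
sqrt(3514298 + 1/((N - z(A, -698)) + 2649478)) = sqrt(3514298 + 1/((1055488 - (-24)*(-698)) + 2649478)) = sqrt(3514298 + 1/((1055488 - 1*16752) + 2649478)) = sqrt(3514298 + 1/((1055488 - 16752) + 2649478)) = sqrt(3514298 + 1/(1038736 + 2649478)) = sqrt(3514298 + 1/3688214) = sqrt(12961483083773/3688214) = sqrt(47804723370334751422)/3688214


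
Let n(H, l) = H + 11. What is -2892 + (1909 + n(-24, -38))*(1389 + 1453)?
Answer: 5385540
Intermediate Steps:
n(H, l) = 11 + H
-2892 + (1909 + n(-24, -38))*(1389 + 1453) = -2892 + (1909 + (11 - 24))*(1389 + 1453) = -2892 + (1909 - 13)*2842 = -2892 + 1896*2842 = -2892 + 5388432 = 5385540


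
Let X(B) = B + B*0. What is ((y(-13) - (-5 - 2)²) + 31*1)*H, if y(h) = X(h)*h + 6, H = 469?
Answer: 73633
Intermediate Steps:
X(B) = B (X(B) = B + 0 = B)
y(h) = 6 + h² (y(h) = h*h + 6 = h² + 6 = 6 + h²)
((y(-13) - (-5 - 2)²) + 31*1)*H = (((6 + (-13)²) - (-5 - 2)²) + 31*1)*469 = (((6 + 169) - 1*(-7)²) + 31)*469 = ((175 - 1*49) + 31)*469 = ((175 - 49) + 31)*469 = (126 + 31)*469 = 157*469 = 73633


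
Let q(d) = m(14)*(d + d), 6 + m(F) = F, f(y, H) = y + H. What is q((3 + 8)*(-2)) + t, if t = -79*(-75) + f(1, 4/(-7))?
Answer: 39014/7 ≈ 5573.4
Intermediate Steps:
f(y, H) = H + y
m(F) = -6 + F
t = 41478/7 (t = -79*(-75) + (4/(-7) + 1) = 5925 + (4*(-⅐) + 1) = 5925 + (-4/7 + 1) = 5925 + 3/7 = 41478/7 ≈ 5925.4)
q(d) = 16*d (q(d) = (-6 + 14)*(d + d) = 8*(2*d) = 16*d)
q((3 + 8)*(-2)) + t = 16*((3 + 8)*(-2)) + 41478/7 = 16*(11*(-2)) + 41478/7 = 16*(-22) + 41478/7 = -352 + 41478/7 = 39014/7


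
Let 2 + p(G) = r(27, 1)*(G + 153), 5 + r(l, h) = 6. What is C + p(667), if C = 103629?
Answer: 104447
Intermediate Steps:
r(l, h) = 1 (r(l, h) = -5 + 6 = 1)
p(G) = 151 + G (p(G) = -2 + 1*(G + 153) = -2 + 1*(153 + G) = -2 + (153 + G) = 151 + G)
C + p(667) = 103629 + (151 + 667) = 103629 + 818 = 104447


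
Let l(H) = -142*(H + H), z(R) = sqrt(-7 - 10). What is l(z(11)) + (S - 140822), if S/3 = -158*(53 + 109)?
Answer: -217610 - 284*I*sqrt(17) ≈ -2.1761e+5 - 1171.0*I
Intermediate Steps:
z(R) = I*sqrt(17) (z(R) = sqrt(-17) = I*sqrt(17))
l(H) = -284*H
S = -76788 (S = 3*(-158*(53 + 109)) = 3*(-158*162) = 3*(-25596) = -76788)
l(z(11)) + (S - 140822) = -284*I*sqrt(17) + (-76788 - 140822) = -284*I*sqrt(17) - 217610 = -217610 - 284*I*sqrt(17)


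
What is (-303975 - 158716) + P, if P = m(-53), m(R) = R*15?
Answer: -463486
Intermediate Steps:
m(R) = 15*R
P = -795 (P = 15*(-53) = -795)
(-303975 - 158716) + P = (-303975 - 158716) - 795 = -462691 - 795 = -463486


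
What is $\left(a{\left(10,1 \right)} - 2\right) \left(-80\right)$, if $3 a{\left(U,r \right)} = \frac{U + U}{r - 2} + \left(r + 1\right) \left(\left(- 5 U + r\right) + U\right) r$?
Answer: $\frac{8320}{3} \approx 2773.3$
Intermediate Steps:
$a{\left(U,r \right)} = \frac{2 U}{3 \left(-2 + r\right)} + \frac{r \left(1 + r\right) \left(r - 4 U\right)}{3}$ ($a{\left(U,r \right)} = \frac{\frac{U + U}{r - 2} + \left(r + 1\right) \left(\left(- 5 U + r\right) + U\right) r}{3} = \frac{\frac{2 U}{-2 + r} + \left(1 + r\right) \left(\left(r - 5 U\right) + U\right) r}{3} = \frac{\frac{2 U}{-2 + r} + \left(1 + r\right) \left(r - 4 U\right) r}{3} = \frac{\frac{2 U}{-2 + r} + r \left(1 + r\right) \left(r - 4 U\right)}{3} = \frac{2 U}{3 \left(-2 + r\right)} + \frac{r \left(1 + r\right) \left(r - 4 U\right)}{3}$)
$\left(a{\left(10,1 \right)} - 2\right) \left(-80\right) = \left(\frac{1^{4} - 1^{3} - 2 \cdot 1^{2} + 2 \cdot 10 - 40 \cdot 1^{3} + 4 \cdot 10 \cdot 1^{2} + 8 \cdot 10 \cdot 1}{3 \left(-2 + 1\right)} - 2\right) \left(-80\right) = \left(\frac{1 - 1 - 2 + 20 - 40 \cdot 1 + 4 \cdot 10 \cdot 1 + 80}{3 \left(-1\right)} - 2\right) \left(-80\right) = \left(\frac{1}{3} \left(-1\right) \left(1 - 1 - 2 + 20 - 40 + 40 + 80\right) - 2\right) \left(-80\right) = \left(\frac{1}{3} \left(-1\right) 98 - 2\right) \left(-80\right) = \left(- \frac{98}{3} - 2\right) \left(-80\right) = \left(- \frac{104}{3}\right) \left(-80\right) = \frac{8320}{3}$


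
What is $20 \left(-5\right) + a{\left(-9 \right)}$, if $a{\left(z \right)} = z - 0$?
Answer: $-109$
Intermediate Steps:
$a{\left(z \right)} = z$ ($a{\left(z \right)} = z + 0 = z$)
$20 \left(-5\right) + a{\left(-9 \right)} = 20 \left(-5\right) - 9 = -100 - 9 = -109$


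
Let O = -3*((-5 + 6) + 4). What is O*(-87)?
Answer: 1305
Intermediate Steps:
O = -15 (O = -3*(1 + 4) = -3*5 = -15)
O*(-87) = -15*(-87) = 1305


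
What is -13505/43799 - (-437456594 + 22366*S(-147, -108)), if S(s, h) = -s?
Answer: 19016158907303/43799 ≈ 4.3417e+8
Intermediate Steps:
-13505/43799 - (-437456594 + 22366*S(-147, -108)) = -13505/43799 - 22366/(1/(-19559 - 1*(-147))) = -13505*1/43799 - 22366/(1/(-19559 + 147)) = -13505/43799 - 22366/(1/(-19412)) = -13505/43799 - 22366/(-1/19412) = -13505/43799 - 22366*(-19412) = -13505/43799 + 434168792 = 19016158907303/43799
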